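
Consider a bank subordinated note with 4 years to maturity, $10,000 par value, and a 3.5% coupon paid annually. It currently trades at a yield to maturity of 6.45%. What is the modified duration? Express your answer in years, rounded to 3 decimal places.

Periodic yield y = 0.0645. First find Macaulay duration:
  t   CF        PV=CF/(1+0.0645)^t    t·PV
  1       350.00       328.7929       328.7929
  2       350.00       308.8707       617.7414
  3       350.00       290.1557       870.4670
  4    10,350.00     8,060.4203    32,241.6811
  Σ                  8,988.2395    34,058.6823
P = 8,988.2395; Macaulay duration = 34,058.6823 / 8,988.2395 = 3.78925 years.
Modified duration = D_Mac / (1 + y) = 3.78925 / 1.0645 = 3.55965 years.

3.560 years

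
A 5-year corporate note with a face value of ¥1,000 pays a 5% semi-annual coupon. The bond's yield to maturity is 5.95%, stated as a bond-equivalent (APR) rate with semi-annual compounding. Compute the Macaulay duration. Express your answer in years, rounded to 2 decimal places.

Periodic yield y = 0.02975. Discount each cash flow and weight by its period:
  t   CF        PV=CF/(1+0.02975)^t    t·PV
  1        25.00        24.2777        24.2777
  2        25.00        23.5763        47.1527
  3        25.00        22.8952        68.6856
  4        25.00        22.2338        88.9350
  5        25.00        21.5914       107.9571
  6        25.00        20.9676       125.8057
  7        25.00        20.3619       142.5330
  8        25.00        19.7736       158.1887
  9        25.00        19.2023       172.8209
  10    1,025.00       764.5499     7,645.4994
  Σ                    959.4298     8,581.8559
Price P = Σ PV = 959.4298.
Macaulay duration = Σ(t·PV) / P = 8,581.8559 / 959.4298 = 8.94475 half-year periods.
In years: 8.94475 / 2 = 4.47237 years.

4.47 years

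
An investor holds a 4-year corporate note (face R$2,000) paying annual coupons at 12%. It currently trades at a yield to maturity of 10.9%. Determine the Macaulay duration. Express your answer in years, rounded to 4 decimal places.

Periodic yield y = 0.109. Discount each cash flow and weight by its year:
  t   CF        PV=CF/(1+0.109)^t    t·PV
  1       240.00       216.4112       216.4112
  2       240.00       195.1408       390.2817
  3       240.00       175.9611       527.8832
  4     2,240.00     1,480.8867     5,923.5468
  Σ                  2,068.3998     7,058.1229
Price P = Σ PV = 2,068.3998.
Macaulay duration = Σ(t·PV) / P = 7,058.1229 / 2,068.3998 = 3.41236 years.

3.4124 years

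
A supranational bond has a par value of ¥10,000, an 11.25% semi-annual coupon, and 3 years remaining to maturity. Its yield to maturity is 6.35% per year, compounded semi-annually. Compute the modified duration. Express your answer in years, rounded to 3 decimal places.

2.572 years

Periodic yield y = 0.03175. First find Macaulay duration:
  t   CF        PV=CF/(1+0.03175)^t    t·PV
  1       562.50       545.1902       545.1902
  2       562.50       528.4131     1,056.8262
  3       562.50       512.1523     1,536.4568
  4       562.50       496.3918     1,985.5673
  5       562.50       481.1164     2,405.5819
  6    10,562.50     8,756.2844    52,537.7061
  Σ                 11,319.5481    60,067.3285
P = 11,319.5481; Macaulay duration = 60,067.3285 / 11,319.5481 = 5.30651 half-year periods = 2.65326 years.
Modified duration = D_Mac / (1 + y) = 2.65326 / 1.03175 = 2.57161 years.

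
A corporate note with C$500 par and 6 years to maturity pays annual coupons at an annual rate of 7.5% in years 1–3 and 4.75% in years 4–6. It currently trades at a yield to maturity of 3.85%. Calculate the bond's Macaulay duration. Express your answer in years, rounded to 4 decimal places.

Periodic yield y = 0.0385. Discount each cash flow and weight by its year:
  t   CF        PV=CF/(1+0.0385)^t    t·PV
  1        37.50        36.1098        36.1098
  2        37.50        34.7711        69.5422
  3        37.50        33.4820       100.4461
  4        23.75        20.4191        81.6766
  5        23.75        19.6622        98.3108
  6       523.75       417.5274     2,505.1647
  Σ                    561.9716     2,891.2501
Price P = Σ PV = 561.9716.
Macaulay duration = Σ(t·PV) / P = 2,891.2501 / 561.9716 = 5.14483 years.

5.1448 years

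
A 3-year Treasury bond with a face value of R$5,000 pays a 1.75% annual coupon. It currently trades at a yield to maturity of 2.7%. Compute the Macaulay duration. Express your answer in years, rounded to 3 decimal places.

Periodic yield y = 0.027. Discount each cash flow and weight by its year:
  t   CF        PV=CF/(1+0.027)^t    t·PV
  1        87.50        85.1996        85.1996
  2        87.50        82.9597       165.9194
  3     5,087.50     4,696.7029    14,090.1088
  Σ                  4,864.8622    14,341.2278
Price P = Σ PV = 4,864.8622.
Macaulay duration = Σ(t·PV) / P = 14,341.2278 / 4,864.8622 = 2.94792 years.

2.948 years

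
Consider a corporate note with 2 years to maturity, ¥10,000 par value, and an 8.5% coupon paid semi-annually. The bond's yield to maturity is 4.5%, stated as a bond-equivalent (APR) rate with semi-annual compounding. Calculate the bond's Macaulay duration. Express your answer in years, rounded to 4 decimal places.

Periodic yield y = 0.0225. Discount each cash flow and weight by its period:
  t   CF        PV=CF/(1+0.0225)^t    t·PV
  1       425.00       415.6479       415.6479
  2       425.00       406.5016       813.0033
  3       425.00       397.5566     1,192.6698
  4    10,425.00     9,537.2419    38,148.9675
  Σ                 10,756.9480    40,570.2885
Price P = Σ PV = 10,756.9480.
Macaulay duration = Σ(t·PV) / P = 40,570.2885 / 10,756.9480 = 3.77154 half-year periods.
In years: 3.77154 / 2 = 1.88577 years.

1.8858 years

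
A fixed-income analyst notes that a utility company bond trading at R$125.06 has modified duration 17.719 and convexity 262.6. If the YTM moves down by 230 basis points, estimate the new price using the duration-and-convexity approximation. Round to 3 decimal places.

R$184.713

Duration effect: -D_mod·Δy = -17.719 × (-0.023) = +0.407537
Convexity effect: ½·C·(Δy)² = 0.5 × 262.6 × (-0.023)² = +0.0694577
ΔP/P ≈ +0.407537 + 0.0694577 = +0.4769947
New price ≈ 125.06 × (1 + 0.4769947) = 184.712957182.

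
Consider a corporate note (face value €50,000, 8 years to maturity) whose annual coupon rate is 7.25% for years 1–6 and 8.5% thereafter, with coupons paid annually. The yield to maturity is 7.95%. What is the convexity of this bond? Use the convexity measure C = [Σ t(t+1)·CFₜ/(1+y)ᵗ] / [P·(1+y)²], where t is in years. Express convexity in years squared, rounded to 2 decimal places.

With y = 0.0795:
  t   CF        PV=CF/(1+0.0795)^t    t·PV        t(t+1)·PV
  1     3,625.00     3,358.0361     3,358.0361       6,716.0723
  2     3,625.00     3,110.7329     6,221.4657      18,664.3972
  3     3,625.00     2,881.6423     8,644.9269      34,579.7076
  4     3,625.00     2,669.4232    10,677.6926      53,388.4632
  5     3,625.00     2,472.8329    12,364.1647      74,184.9883
  6     3,625.00     2,290.7207    13,744.3239      96,210.2673
  7     4,250.00     2,487.8856    17,415.1991     139,321.5926
  8    54,250.00    29,418.3675   235,346.9401   2,118,122.4610
  Σ                 48,689.6411   307,772.7492   2,541,187.9495
P = 48,689.6411.
Convexity = Σ t(t+1)·PV / [P·(1+y)²] = 2,541,187.9495 / (48,689.6411 × 1.165320) = 44.78730.

44.79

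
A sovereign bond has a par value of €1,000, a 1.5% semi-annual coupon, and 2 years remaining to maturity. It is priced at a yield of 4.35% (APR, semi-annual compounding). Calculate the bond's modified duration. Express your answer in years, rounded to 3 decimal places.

1.935 years

Periodic yield y = 0.02175. First find Macaulay duration:
  t   CF        PV=CF/(1+0.02175)^t    t·PV
  1         7.50         7.3403         7.3403
  2         7.50         7.1841        14.3682
  3         7.50         7.0312        21.0935
  4     1,007.50       924.4139     3,697.6556
  Σ                    945.9695     3,740.4576
P = 945.9695; Macaulay duration = 3,740.4576 / 945.9695 = 3.95410 half-year periods = 1.97705 years.
Modified duration = D_Mac / (1 + y) = 1.97705 / 1.02175 = 1.93496 years.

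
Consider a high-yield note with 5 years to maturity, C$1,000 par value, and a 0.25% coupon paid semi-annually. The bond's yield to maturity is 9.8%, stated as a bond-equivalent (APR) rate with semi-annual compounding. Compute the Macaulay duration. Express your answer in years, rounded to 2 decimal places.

Periodic yield y = 0.049. Discount each cash flow and weight by its period:
  t   CF        PV=CF/(1+0.049)^t    t·PV
  1         1.25         1.1916         1.1916
  2         1.25         1.1359         2.2719
  3         1.25         1.0829         3.2487
  4         1.25         1.0323         4.1292
  5         1.25         0.9841         4.9204
  6         1.25         0.9381         5.6287
  7         1.25         0.8943         6.2601
  8         1.25         0.8525         6.8202
  9         1.25         0.8127         7.3143
  10    1,001.25       620.5655     6,205.6553
  Σ                    629.4900     6,247.4404
Price P = Σ PV = 629.4900.
Macaulay duration = Σ(t·PV) / P = 6,247.4404 / 629.4900 = 9.92461 half-year periods.
In years: 9.92461 / 2 = 4.96230 years.

4.96 years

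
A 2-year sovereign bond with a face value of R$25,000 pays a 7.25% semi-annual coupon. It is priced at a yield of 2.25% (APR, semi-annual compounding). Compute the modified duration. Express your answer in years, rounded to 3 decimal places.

1.882 years

Periodic yield y = 0.01125. First find Macaulay duration:
  t   CF        PV=CF/(1+0.01125)^t    t·PV
  1       906.25       896.1681       896.1681
  2       906.25       886.1984     1,772.3968
  3       906.25       876.3396     2,629.0187
  4    25,906.25    24,772.5329    99,090.1316
  Σ                 27,431.2389   104,387.7151
P = 27,431.2389; Macaulay duration = 104,387.7151 / 27,431.2389 = 3.80543 half-year periods = 1.90272 years.
Modified duration = D_Mac / (1 + y) = 1.90272 / 1.01125 = 1.88155 years.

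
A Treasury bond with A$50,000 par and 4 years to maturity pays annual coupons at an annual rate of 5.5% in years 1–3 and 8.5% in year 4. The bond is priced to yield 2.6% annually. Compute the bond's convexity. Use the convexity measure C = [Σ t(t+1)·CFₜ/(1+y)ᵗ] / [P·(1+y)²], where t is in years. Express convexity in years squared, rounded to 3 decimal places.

17.240

With y = 0.026:
  t   CF        PV=CF/(1+0.026)^t    t·PV        t(t+1)·PV
  1     2,750.00     2,680.3119     2,680.3119       5,360.6238
  2     2,750.00     2,612.3898     5,224.7795      15,674.3385
  3     2,750.00     2,546.1888     7,638.5665      30,554.2662
  4    54,250.00    48,956.4930   195,825.9719     979,129.8597
  Σ                 56,795.3835   211,369.6299   1,030,719.0882
P = 56,795.3835.
Convexity = Σ t(t+1)·PV / [P·(1+y)²] = 1,030,719.0882 / (56,795.3835 × 1.052676) = 17.23981.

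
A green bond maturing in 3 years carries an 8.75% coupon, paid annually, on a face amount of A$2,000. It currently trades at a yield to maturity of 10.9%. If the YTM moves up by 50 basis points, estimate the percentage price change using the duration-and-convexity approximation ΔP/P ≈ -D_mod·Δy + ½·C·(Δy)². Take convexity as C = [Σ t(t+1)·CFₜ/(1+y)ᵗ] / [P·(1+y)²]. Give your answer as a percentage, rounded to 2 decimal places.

With y = 0.109:
  t   CF        PV=CF/(1+0.109)^t    t·PV        t(t+1)·PV
  1       175.00       157.7998       157.7998         315.5996
  2       175.00       142.2902       284.5804         853.7411
  3     2,175.00     1,594.6472     4,783.9417      19,135.7668
  Σ                  1,894.7372     5,226.3219      20,305.1075
P = 1,894.7372; D_Mac = 2.75834 yrs; D_mod = 2.48723 yrs; C = 8.71351.
Duration effect: -2.48723 × (+0.005) = -0.012436
Convexity effect: 0.5 × 8.71351 × (0.005)² = +0.0001089
ΔP/P ≈ -0.012436 + 0.0001089 = -0.012327 = -1.2327%.

-1.23%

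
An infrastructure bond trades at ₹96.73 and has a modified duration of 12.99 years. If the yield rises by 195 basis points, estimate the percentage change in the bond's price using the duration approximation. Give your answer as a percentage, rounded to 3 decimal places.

-25.331%

Duration approximation: ΔP/P ≈ -D_mod · Δy = -12.99 × (+0.0195) = -0.253305.
As a percentage: -25.3305%.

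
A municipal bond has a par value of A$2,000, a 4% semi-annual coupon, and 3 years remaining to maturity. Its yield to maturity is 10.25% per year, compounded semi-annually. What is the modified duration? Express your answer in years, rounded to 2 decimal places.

Periodic yield y = 0.05125. First find Macaulay duration:
  t   CF        PV=CF/(1+0.05125)^t    t·PV
  1        40.00        38.0499        38.0499
  2        40.00        36.1949        72.3899
  3        40.00        34.4304       103.2912
  4        40.00        32.7519       131.0074
  5        40.00        31.1552       155.7758
  6     2,040.00     1,511.4511     9,068.7069
  Σ                  1,684.0334     9,569.2211
P = 1,684.0334; Macaulay duration = 9,569.2211 / 1,684.0334 = 5.68232 half-year periods = 2.84116 years.
Modified duration = D_Mac / (1 + y) = 2.84116 / 1.05125 = 2.70265 years.

2.70 years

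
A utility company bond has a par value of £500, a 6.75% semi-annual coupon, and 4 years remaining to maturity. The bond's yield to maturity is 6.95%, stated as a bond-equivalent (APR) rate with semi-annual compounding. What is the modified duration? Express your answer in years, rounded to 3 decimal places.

3.450 years

Periodic yield y = 0.03475. First find Macaulay duration:
  t   CF        PV=CF/(1+0.03475)^t    t·PV
  1       16.875        16.3083        16.3083
  2       16.875        15.7606        31.5212
  3       16.875        15.2313        45.6940
  4       16.875        14.7198        58.8792
  5       16.875        14.2255        71.1273
  6       16.875        13.7477        82.4864
  7       16.875        13.2860        93.0023
  8      516.875       393.2802     3,146.2413
  Σ                    496.5594     3,545.2601
P = 496.5594; Macaulay duration = 3,545.2601 / 496.5594 = 7.13965 half-year periods = 3.56982 years.
Modified duration = D_Mac / (1 + y) = 3.56982 / 1.03475 = 3.44994 years.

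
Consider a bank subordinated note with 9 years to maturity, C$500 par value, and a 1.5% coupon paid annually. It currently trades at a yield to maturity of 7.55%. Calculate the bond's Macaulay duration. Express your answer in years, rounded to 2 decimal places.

Periodic yield y = 0.0755. Discount each cash flow and weight by its year:
  t   CF        PV=CF/(1+0.0755)^t    t·PV
  1         7.50         6.9735         6.9735
  2         7.50         6.4840        12.9679
  3         7.50         6.0288        18.0864
  4         7.50         5.6056        22.4223
  5         7.50         5.2121        26.0603
  6         7.50         4.8462        29.0770
  7         7.50         4.5060        31.5418
  8         7.50         4.1897        33.5172
  9       507.50       263.5981     2,372.3831
  Σ                    307.4438     2,553.0295
Price P = Σ PV = 307.4438.
Macaulay duration = Σ(t·PV) / P = 2,553.0295 / 307.4438 = 8.30405 years.

8.30 years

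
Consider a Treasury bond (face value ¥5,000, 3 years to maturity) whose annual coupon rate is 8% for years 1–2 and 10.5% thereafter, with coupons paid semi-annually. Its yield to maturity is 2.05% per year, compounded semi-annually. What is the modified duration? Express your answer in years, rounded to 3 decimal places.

2.722 years

Periodic yield y = 0.01025. First find Macaulay duration:
  t   CF        PV=CF/(1+0.01025)^t    t·PV
  1       200.00       197.9708       197.9708
  2       200.00       195.9622       391.9244
  3       200.00       193.9740       581.9219
  4       200.00       192.0059       768.0236
  5       262.50       249.4509     1,247.2543
  6     5,262.50     4,950.1568    29,700.9407
  Σ                  5,979.5205    32,888.0356
P = 5,979.5205; Macaulay duration = 32,888.0356 / 5,979.5205 = 5.50011 half-year periods = 2.75006 years.
Modified duration = D_Mac / (1 + y) = 2.75006 / 1.01025 = 2.72215 years.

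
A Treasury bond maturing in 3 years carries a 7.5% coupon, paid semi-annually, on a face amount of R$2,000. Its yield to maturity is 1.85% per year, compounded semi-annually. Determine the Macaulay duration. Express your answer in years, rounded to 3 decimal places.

Periodic yield y = 0.00925. Discount each cash flow and weight by its period:
  t   CF        PV=CF/(1+0.00925)^t    t·PV
  1        75.00        74.3126        74.3126
  2        75.00        73.6315       147.2630
  3        75.00        72.9567       218.8700
  4        75.00        72.2880       289.1520
  5        75.00        71.6255       358.1273
  6     2,075.00     1,963.4758    11,780.8548
  Σ                  2,328.2901    12,868.5798
Price P = Σ PV = 2,328.2901.
Macaulay duration = Σ(t·PV) / P = 12,868.5798 / 2,328.2901 = 5.52705 half-year periods.
In years: 5.52705 / 2 = 2.76353 years.

2.764 years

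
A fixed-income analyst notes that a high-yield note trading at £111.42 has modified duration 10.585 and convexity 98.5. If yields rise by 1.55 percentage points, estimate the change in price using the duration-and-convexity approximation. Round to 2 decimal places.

-£16.96

Duration effect: -D_mod·Δy = -10.585 × (+0.0155) = -0.1640675
Convexity effect: ½·C·(Δy)² = 0.5 × 98.5 × (0.0155)² = +0.0118323125
ΔP/P ≈ -0.1640675 + 0.0118323125 = -0.1522351875
ΔP ≈ 111.42 × (-0.1522351875) = -16.96204459125.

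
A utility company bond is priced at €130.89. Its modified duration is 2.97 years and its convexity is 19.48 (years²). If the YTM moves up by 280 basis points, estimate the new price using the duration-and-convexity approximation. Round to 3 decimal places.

Duration effect: -D_mod·Δy = -2.97 × (+0.028) = -0.083160
Convexity effect: ½·C·(Δy)² = 0.5 × 19.48 × (0.028)² = +0.00763616
ΔP/P ≈ -0.083160 + 0.00763616 = -0.07552384
New price ≈ 130.89 × (1 - 0.07552384) = 121.0046845824.

€121.005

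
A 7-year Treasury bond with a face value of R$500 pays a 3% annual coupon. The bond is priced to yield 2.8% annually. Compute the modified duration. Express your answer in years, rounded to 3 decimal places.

Periodic yield y = 0.028. First find Macaulay duration:
  t   CF        PV=CF/(1+0.028)^t    t·PV
  1        15.00        14.5914        14.5914
  2        15.00        14.1940        28.3880
  3        15.00        13.8074        41.4222
  4        15.00        13.4313        53.7253
  5        15.00        13.0655        65.3274
  6        15.00        12.7096        76.2577
  7       515.00       424.4782     2,971.3476
  Σ                    506.2775     3,251.0598
P = 506.2775; Macaulay duration = 3,251.0598 / 506.2775 = 6.42150 years.
Modified duration = D_Mac / (1 + y) = 6.42150 / 1.028 = 6.24659 years.

6.247 years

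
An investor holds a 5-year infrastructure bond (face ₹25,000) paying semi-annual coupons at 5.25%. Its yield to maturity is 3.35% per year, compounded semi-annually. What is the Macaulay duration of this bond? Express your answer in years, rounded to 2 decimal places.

Periodic yield y = 0.01675. Discount each cash flow and weight by its period:
  t   CF        PV=CF/(1+0.01675)^t    t·PV
  1       656.25       645.4389       645.4389
  2       656.25       634.8059     1,269.6118
  3       656.25       624.3481     1,873.0442
  4       656.25       614.0625     2,456.2501
  5       656.25       603.9464     3,019.7321
  6       656.25       593.9970     3,563.9818
  7       656.25       584.2114     4,089.4800
  8       656.25       574.5871     4,596.6968
  9       656.25       565.1213     5,086.0918
  10   25,656.25    21,729.5818   217,295.8180
  Σ                 27,170.1004   243,896.1455
Price P = Σ PV = 27,170.1004.
Macaulay duration = Σ(t·PV) / P = 243,896.1455 / 27,170.1004 = 8.97664 half-year periods.
In years: 8.97664 / 2 = 4.48832 years.

4.49 years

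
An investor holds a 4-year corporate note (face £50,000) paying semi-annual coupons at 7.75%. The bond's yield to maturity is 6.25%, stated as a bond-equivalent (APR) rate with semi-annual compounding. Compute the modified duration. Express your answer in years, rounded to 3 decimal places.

Periodic yield y = 0.03125. First find Macaulay duration:
  t   CF        PV=CF/(1+0.03125)^t    t·PV
  1     1,937.50     1,878.7879     1,878.7879
  2     1,937.50     1,821.8549     3,643.7098
  3     1,937.50     1,766.6472     5,299.9416
  4     1,937.50     1,713.1124     6,852.4497
  5     1,937.50     1,661.1999     8,305.9996
  6     1,937.50     1,610.8605     9,665.1632
  7     1,937.50     1,562.0466    10,934.3261
  8    51,937.50    40,604.0495   324,832.3961
  Σ                 52,618.5590   371,412.7740
P = 52,618.5590; Macaulay duration = 371,412.7740 / 52,618.5590 = 7.05859 half-year periods = 3.52929 years.
Modified duration = D_Mac / (1 + y) = 3.52929 / 1.03125 = 3.42235 years.

3.422 years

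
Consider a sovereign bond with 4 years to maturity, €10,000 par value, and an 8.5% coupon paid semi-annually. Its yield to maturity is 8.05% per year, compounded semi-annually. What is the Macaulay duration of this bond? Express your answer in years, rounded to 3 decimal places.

Periodic yield y = 0.04025. Discount each cash flow and weight by its period:
  t   CF        PV=CF/(1+0.04025)^t    t·PV
  1       425.00       408.5556       408.5556
  2       425.00       392.7475       785.4951
  3       425.00       377.5511     1,132.6533
  4       425.00       362.9427     1,451.7707
  5       425.00       348.8995     1,744.4973
  6       425.00       335.3996     2,012.3978
  7       425.00       322.4221     2,256.9550
  8    10,425.00     7,602.8123    60,822.4983
  Σ                 10,151.3305    70,614.8232
Price P = Σ PV = 10,151.3305.
Macaulay duration = Σ(t·PV) / P = 70,614.8232 / 10,151.3305 = 6.95621 half-year periods.
In years: 6.95621 / 2 = 3.47811 years.

3.478 years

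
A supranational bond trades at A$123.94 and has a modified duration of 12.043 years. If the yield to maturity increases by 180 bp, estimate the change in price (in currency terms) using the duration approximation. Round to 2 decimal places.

Duration approximation: ΔP/P ≈ -D_mod · Δy = -12.043 × (+0.018) = -0.216774.
ΔP ≈ 123.94 × (-0.216774) = -26.86696956.

-A$26.87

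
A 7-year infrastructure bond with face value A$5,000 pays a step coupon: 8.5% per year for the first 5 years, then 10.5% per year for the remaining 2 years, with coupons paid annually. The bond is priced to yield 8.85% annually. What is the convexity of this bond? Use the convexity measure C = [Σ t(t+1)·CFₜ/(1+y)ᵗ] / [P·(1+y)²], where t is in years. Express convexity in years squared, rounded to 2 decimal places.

With y = 0.0885:
  t   CF        PV=CF/(1+0.0885)^t    t·PV        t(t+1)·PV
  1       425.00       390.4456       390.4456         780.8911
  2       425.00       358.7006       717.4011       2,152.2034
  3       425.00       329.5366       988.6097       3,954.4390
  4       425.00       302.7438     1,210.9750       6,054.8751
  5       425.00       278.1293     1,390.6466       8,343.8794
  6       525.00       315.6376     1,893.8255      13,256.7783
  7     5,525.00     3,051.6396    21,361.4775     170,891.8203
  Σ                  5,026.8330    27,953.3810     205,434.8866
P = 5,026.8330.
Convexity = Σ t(t+1)·PV / [P·(1+y)²] = 205,434.8866 / (5,026.8330 × 1.184832) = 34.49236.

34.49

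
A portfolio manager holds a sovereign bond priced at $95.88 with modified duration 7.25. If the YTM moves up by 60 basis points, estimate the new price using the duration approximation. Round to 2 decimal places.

$91.71

Duration approximation: ΔP/P ≈ -D_mod · Δy = -7.25 × (+0.006) = -0.043500.
New price ≈ 95.88 × (1 - 0.043500) = 91.70922.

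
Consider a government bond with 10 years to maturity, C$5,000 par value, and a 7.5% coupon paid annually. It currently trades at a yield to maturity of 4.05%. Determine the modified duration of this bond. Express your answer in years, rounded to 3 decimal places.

7.410 years

Periodic yield y = 0.0405. First find Macaulay duration:
  t   CF        PV=CF/(1+0.0405)^t    t·PV
  1       375.00       360.4037       360.4037
  2       375.00       346.3754       692.7509
  3       375.00       332.8933       998.6798
  4       375.00       319.9359     1,279.7435
  5       375.00       307.4828     1,537.4141
  6       375.00       295.5145     1,773.0869
  7       375.00       284.0120     1,988.0839
  8       375.00       272.9572     2,183.6578
  9       375.00       262.3327     2,360.9947
  10    5,375.00     3,613.7460    36,137.4599
  Σ                  6,395.6535    49,312.2751
P = 6,395.6535; Macaulay duration = 49,312.2751 / 6,395.6535 = 7.71028 years.
Modified duration = D_Mac / (1 + y) = 7.71028 / 1.0405 = 7.41017 years.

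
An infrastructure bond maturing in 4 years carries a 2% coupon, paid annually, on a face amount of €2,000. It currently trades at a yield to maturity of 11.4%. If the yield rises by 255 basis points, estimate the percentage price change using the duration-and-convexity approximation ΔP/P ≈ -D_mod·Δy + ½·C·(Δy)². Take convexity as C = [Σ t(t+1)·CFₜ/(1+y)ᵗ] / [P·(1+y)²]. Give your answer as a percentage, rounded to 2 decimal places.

-8.33%

With y = 0.114:
  t   CF        PV=CF/(1+0.114)^t    t·PV        t(t+1)·PV
  1        40.00        35.9066        35.9066          71.8133
  2        40.00        32.2322        64.4643         193.3930
  3        40.00        28.9337        86.8012         347.2048
  4     2,040.00     1,324.6142     5,298.4568      26,492.2839
  Σ                  1,421.6867     5,485.6290      27,104.6949
P = 1,421.6867; D_Mac = 3.85854 yrs; D_mod = 3.46368 yrs; C = 15.36279.
Duration effect: -3.46368 × (+0.0255) = -0.088324
Convexity effect: 0.5 × 15.36279 × (0.0255)² = +0.0049948
ΔP/P ≈ -0.088324 + 0.0049948 = -0.083329 = -8.3329%.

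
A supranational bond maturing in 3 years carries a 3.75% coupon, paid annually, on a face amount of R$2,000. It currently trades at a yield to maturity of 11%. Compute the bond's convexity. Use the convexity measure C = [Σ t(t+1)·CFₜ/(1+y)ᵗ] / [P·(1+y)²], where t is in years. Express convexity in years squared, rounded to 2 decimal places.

9.23

With y = 0.11:
  t   CF        PV=CF/(1+0.11)^t    t·PV        t(t+1)·PV
  1        75.00        67.5676        67.5676         135.1351
  2        75.00        60.8717       121.7434         365.2301
  3     2,075.00     1,517.2221     4,551.6663      18,206.6654
  Σ                  1,645.6614     4,740.9773      18,707.0306
P = 1,645.6614.
Convexity = Σ t(t+1)·PV / [P·(1+y)²] = 18,707.0306 / (1,645.6614 × 1.232100) = 9.22611.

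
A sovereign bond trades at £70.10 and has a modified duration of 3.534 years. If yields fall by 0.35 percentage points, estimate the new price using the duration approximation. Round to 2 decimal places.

Duration approximation: ΔP/P ≈ -D_mod · Δy = -3.534 × (-0.0035) = +0.012369.
New price ≈ 70.10 × (1 + 0.012369) = 70.9670669.

£70.97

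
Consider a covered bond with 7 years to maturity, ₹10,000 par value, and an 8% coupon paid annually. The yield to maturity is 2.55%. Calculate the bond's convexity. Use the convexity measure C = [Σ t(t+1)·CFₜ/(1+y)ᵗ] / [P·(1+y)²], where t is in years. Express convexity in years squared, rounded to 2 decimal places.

With y = 0.0255:
  t   CF        PV=CF/(1+0.0255)^t    t·PV        t(t+1)·PV
  1       800.00       780.1073       780.1073       1,560.2145
  2       800.00       760.7092     1,521.4184       4,564.2551
  3       800.00       741.7934     2,225.3803       8,901.5214
  4       800.00       723.3481     2,893.3923      14,466.9614
  5       800.00       705.3614     3,526.8068      21,160.8407
  6       800.00       687.8219     4,126.9314      28,888.5198
  7    10,800.00     9,054.7008    63,382.9054     507,063.2428
  Σ                 13,453.8420    78,456.9418     586,605.5557
P = 13,453.8420.
Convexity = Σ t(t+1)·PV / [P·(1+y)²] = 586,605.5557 / (13,453.8420 × 1.051650) = 41.45993.

41.46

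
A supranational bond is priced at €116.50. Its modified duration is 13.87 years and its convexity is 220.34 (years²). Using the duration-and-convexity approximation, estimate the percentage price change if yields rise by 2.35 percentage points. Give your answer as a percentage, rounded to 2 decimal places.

Duration effect: -D_mod·Δy = -13.87 × (+0.0235) = -0.325945
Convexity effect: ½·C·(Δy)² = 0.5 × 220.34 × (0.0235)² = +0.0608413825
ΔP/P ≈ -0.325945 + 0.0608413825 = -0.2651036175
= -26.51036175%.

-26.51%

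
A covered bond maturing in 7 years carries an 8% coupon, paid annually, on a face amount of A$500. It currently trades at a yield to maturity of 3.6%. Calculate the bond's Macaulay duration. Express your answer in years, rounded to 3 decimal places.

Periodic yield y = 0.036. Discount each cash flow and weight by its year:
  t   CF        PV=CF/(1+0.036)^t    t·PV
  1        40.00        38.6100        38.6100
  2        40.00        37.2684        74.5368
  3        40.00        35.9733       107.9200
  4        40.00        34.7233       138.8932
  5        40.00        33.5167       167.5835
  6        40.00        32.3520       194.1121
  7       540.00       421.5756     2,951.0292
  Σ                    634.0194     3,672.6849
Price P = Σ PV = 634.0194.
Macaulay duration = Σ(t·PV) / P = 3,672.6849 / 634.0194 = 5.79270 years.

5.793 years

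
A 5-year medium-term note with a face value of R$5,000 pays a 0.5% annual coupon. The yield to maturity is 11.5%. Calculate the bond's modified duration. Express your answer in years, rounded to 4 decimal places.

Periodic yield y = 0.115. First find Macaulay duration:
  t   CF        PV=CF/(1+0.115)^t    t·PV
  1        25.00        22.4215        22.4215
  2        25.00        20.1090        40.2180
  3        25.00        18.0350        54.1049
  4        25.00        16.1749        64.6994
  5     5,025.00     2,915.8268    14,579.1342
  Σ                  2,992.5672    14,760.5781
P = 2,992.5672; Macaulay duration = 14,760.5781 / 2,992.5672 = 4.93241 years.
Modified duration = D_Mac / (1 + y) = 4.93241 / 1.115 = 4.42369 years.

4.4237 years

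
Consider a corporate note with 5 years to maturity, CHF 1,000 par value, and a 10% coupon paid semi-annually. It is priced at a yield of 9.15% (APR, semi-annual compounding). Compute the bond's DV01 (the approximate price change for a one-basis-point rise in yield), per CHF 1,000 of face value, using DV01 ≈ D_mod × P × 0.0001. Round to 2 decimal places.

Periodic yield y = 0.04575.
  t   CF        PV=CF/(1+0.04575)^t    t·PV
  1        50.00        47.8126        47.8126
  2        50.00        45.7208        91.4417
  3        50.00        43.7206       131.1619
  4        50.00        41.8079       167.2317
  5        50.00        39.9789       199.8944
  6        50.00        38.2299       229.3792
  7        50.00        36.5574       255.9016
  8        50.00        34.9580       279.6643
  9        50.00        33.4287       300.8581
  10    1,050.00       671.2906     6,712.9060
  Σ                  1,033.5054     8,416.2513
P = 1,033.5054; D_Mac = 8.14340 half-year periods = 4.07170 yrs; D_mod = 3.89357 yrs.
DV01 ≈ 3.89357 × 1,033.5054 × 0.0001 = 0.402403.

CHF 0.40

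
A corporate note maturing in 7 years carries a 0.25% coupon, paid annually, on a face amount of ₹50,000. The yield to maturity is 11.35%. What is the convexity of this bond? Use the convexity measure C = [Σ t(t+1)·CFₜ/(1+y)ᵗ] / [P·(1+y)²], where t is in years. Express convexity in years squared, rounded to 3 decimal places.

44.470

With y = 0.1135:
  t   CF        PV=CF/(1+0.1135)^t    t·PV        t(t+1)·PV
  1       125.00       112.2586       112.2586         224.5173
  2       125.00       100.8160       201.6321         604.8962
  3       125.00        90.5398       271.6193       1,086.4771
  4       125.00        81.3110       325.2439       1,626.2193
  5       125.00        73.0229       365.1144       2,190.6861
  6       125.00        65.5796       393.4775       2,754.3427
  7    50,125.00    23,616.8970   165,318.2792   1,322,546.2336
  Σ                 24,140.4249   166,987.6249   1,331,033.3724
P = 24,140.4249.
Convexity = Σ t(t+1)·PV / [P·(1+y)²] = 1,331,033.3724 / (24,140.4249 × 1.239882) = 44.46964.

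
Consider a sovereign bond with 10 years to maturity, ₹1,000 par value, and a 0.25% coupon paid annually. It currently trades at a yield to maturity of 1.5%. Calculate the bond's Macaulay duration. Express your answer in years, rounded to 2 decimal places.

Periodic yield y = 0.015. Discount each cash flow and weight by its year:
  t   CF        PV=CF/(1+0.015)^t    t·PV
  1         2.50         2.4631         2.4631
  2         2.50         2.4267         4.8533
  3         2.50         2.3908         7.1724
  4         2.50         2.3555         9.4218
  5         2.50         2.3207        11.6033
  6         2.50         2.2864        13.7181
  7         2.50         2.2526        15.7680
  8         2.50         2.2193        17.7542
  9         2.50         2.1865        19.6783
  10    1,002.50       863.8214     8,638.2140
  Σ                    884.7227     8,740.6465
Price P = Σ PV = 884.7227.
Macaulay duration = Σ(t·PV) / P = 8,740.6465 / 884.7227 = 9.87953 years.

9.88 years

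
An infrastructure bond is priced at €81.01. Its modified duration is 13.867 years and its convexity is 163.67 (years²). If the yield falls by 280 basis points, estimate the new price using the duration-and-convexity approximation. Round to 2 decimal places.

Duration effect: -D_mod·Δy = -13.867 × (-0.028) = +0.388276
Convexity effect: ½·C·(Δy)² = 0.5 × 163.67 × (-0.028)² = +0.06415864
ΔP/P ≈ +0.388276 + 0.06415864 = +0.45243464
New price ≈ 81.01 × (1 + 0.45243464) = 117.6617301864.

€117.66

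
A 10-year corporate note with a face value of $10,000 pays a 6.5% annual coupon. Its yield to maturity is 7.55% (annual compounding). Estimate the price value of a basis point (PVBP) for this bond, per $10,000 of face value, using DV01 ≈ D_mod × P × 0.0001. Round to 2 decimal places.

Periodic yield y = 0.0755.
  t   CF        PV=CF/(1+0.0755)^t    t·PV
  1       650.00       604.3701       604.3701
  2       650.00       561.9433     1,123.8867
  3       650.00       522.4950     1,567.4849
  4       650.00       485.8159     1,943.2635
  5       650.00       451.7116     2,258.5582
  6       650.00       420.0015     2,520.0092
  7       650.00       390.5175     2,733.6222
  8       650.00       363.1032     2,904.8253
  9       650.00       337.6134     3,038.5202
  10   10,650.00     5,143.3427    51,433.4268
  Σ                  9,280.9141    70,127.9671
P = 9,280.9141; D_Mac = 7.55615 yrs; D_mod = 7.02571 yrs.
DV01 ≈ 7.02571 × 9,280.9141 × 0.0001 = 6.520499.

$6.52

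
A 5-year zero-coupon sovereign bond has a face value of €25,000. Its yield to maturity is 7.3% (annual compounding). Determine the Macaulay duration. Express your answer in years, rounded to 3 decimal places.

5.000 years

A zero-coupon bond has a single cash flow at maturity, so its Macaulay duration equals its maturity: 5 years.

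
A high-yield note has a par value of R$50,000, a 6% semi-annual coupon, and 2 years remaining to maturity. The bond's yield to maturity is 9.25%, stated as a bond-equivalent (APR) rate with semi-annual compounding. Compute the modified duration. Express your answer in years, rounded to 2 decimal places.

Periodic yield y = 0.04625. First find Macaulay duration:
  t   CF        PV=CF/(1+0.04625)^t    t·PV
  1     1,500.00     1,433.6918     1,433.6918
  2     1,500.00     1,370.3147     2,740.6294
  3     1,500.00     1,309.7393     3,929.2178
  4    51,500.00    42,979.8945   171,919.5780
  Σ                 47,093.6402   180,023.1169
P = 47,093.6402; Macaulay duration = 180,023.1169 / 47,093.6402 = 3.82266 half-year periods = 1.91133 years.
Modified duration = D_Mac / (1 + y) = 1.91133 / 1.04625 = 1.82684 years.

1.83 years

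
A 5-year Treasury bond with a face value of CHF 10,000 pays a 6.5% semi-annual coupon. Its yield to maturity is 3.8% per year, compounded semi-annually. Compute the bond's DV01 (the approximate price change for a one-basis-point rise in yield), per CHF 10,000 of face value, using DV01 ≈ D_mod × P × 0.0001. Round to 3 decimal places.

CHF 4.835

Periodic yield y = 0.019.
  t   CF        PV=CF/(1+0.019)^t    t·PV
  1       325.00       318.9401       318.9401
  2       325.00       312.9933       625.9865
  3       325.00       307.1573       921.4718
  4       325.00       301.4301     1,205.7204
  5       325.00       295.8097     1,479.0486
  6       325.00       290.2941     1,741.7648
  7       325.00       284.8814     1,994.1697
  8       325.00       279.5696     2,236.5565
  9       325.00       274.3568     2,469.2111
  10   10,325.00     8,553.5859    85,535.8588
  Σ                 11,219.0183    98,528.7284
P = 11,219.0183; D_Mac = 8.78230 half-year periods = 4.39115 yrs; D_mod = 4.30927 yrs.
DV01 ≈ 4.30927 × 11,219.0183 × 0.0001 = 4.834579.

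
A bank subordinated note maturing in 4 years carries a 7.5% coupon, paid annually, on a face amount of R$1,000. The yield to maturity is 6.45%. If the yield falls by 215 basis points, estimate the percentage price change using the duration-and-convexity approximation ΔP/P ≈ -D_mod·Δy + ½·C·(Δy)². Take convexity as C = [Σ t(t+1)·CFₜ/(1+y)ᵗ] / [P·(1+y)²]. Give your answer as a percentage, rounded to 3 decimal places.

+7.642%

With y = 0.0645:
  t   CF        PV=CF/(1+0.0645)^t    t·PV        t(t+1)·PV
  1        75.00        70.4556        70.4556         140.9112
  2        75.00        66.1866       132.3732         397.1195
  3        75.00        62.1762       186.5286         746.1146
  4     1,075.00       837.1934     3,348.7736      16,743.8682
  Σ                  1,036.0118     3,738.1310      18,028.0135
P = 1,036.0118; D_Mac = 3.60819 yrs; D_mod = 3.38957 yrs; C = 15.35649.
Duration effect: -3.38957 × (-0.0215) = +0.072876
Convexity effect: 0.5 × 15.35649 × (-0.0215)² = +0.0035493
ΔP/P ≈ +0.072876 + 0.0035493 = +0.076425 = +7.6425%.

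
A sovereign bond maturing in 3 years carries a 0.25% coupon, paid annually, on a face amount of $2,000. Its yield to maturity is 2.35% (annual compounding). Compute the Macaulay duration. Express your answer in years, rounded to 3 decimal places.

Periodic yield y = 0.0235. Discount each cash flow and weight by its year:
  t   CF        PV=CF/(1+0.0235)^t    t·PV
  1         5.00         4.8852         4.8852
  2         5.00         4.7730         9.5461
  3     2,005.00     1,870.0397     5,610.1192
  Σ                  1,879.6980     5,624.5505
Price P = Σ PV = 1,879.6980.
Macaulay duration = Σ(t·PV) / P = 5,624.5505 / 1,879.6980 = 2.99226 years.

2.992 years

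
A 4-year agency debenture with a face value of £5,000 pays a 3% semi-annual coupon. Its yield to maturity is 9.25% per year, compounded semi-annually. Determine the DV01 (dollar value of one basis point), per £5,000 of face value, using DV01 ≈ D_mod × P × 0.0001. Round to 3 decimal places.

£1.432

Periodic yield y = 0.04625.
  t   CF        PV=CF/(1+0.04625)^t    t·PV
  1        75.00        71.6846        71.6846
  2        75.00        68.5157       137.0315
  3        75.00        65.4870       196.4609
  4        75.00        62.5921       250.3683
  5        75.00        59.8252       299.1258
  6        75.00        57.1806       343.0834
  7        75.00        54.6529       382.5701
  8     5,075.00     3,534.6977    28,277.5817
  Σ                  3,974.6357    29,957.9062
P = 3,974.6357; D_Mac = 7.53727 half-year periods = 3.76864 yrs; D_mod = 3.60204 yrs.
DV01 ≈ 3.60204 × 3,974.6357 × 0.0001 = 1.431680.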